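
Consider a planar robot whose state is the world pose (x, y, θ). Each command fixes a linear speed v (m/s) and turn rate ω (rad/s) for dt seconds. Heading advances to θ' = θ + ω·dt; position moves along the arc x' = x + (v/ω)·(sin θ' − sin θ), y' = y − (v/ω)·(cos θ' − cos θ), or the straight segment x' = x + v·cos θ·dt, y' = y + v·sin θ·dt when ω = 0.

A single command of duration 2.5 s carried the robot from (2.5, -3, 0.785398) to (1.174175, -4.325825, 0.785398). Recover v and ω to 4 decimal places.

v = -0.7500, ω = 0.0000

Δθ = 0.785398 − 0.785398 = 0.000000
ω = Δθ/dt = 0.000000/2.5 = 0.0000
ω = 0 → v = (Δx·cos θ + Δy·sin θ)/dt = -0.7500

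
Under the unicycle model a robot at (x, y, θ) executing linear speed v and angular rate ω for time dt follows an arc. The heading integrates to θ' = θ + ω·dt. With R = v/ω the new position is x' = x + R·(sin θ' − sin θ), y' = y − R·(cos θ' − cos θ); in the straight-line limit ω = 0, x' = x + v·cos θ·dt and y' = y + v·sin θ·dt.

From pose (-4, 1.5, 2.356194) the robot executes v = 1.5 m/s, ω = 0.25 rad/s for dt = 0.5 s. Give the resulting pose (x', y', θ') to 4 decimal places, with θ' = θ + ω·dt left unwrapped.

(-4.5621, 1.9958, 2.4812)

θ' = 2.3562 + 0.25·0.5 = 2.4812
R = v/ω = 1.5/0.25 = 6.0000
x' = -4 + 6.0000·(sin 2.4812 − sin 2.3562) = -4.5621
y' = 1.5 − 6.0000·(cos 2.4812 − cos 2.3562) = 1.9958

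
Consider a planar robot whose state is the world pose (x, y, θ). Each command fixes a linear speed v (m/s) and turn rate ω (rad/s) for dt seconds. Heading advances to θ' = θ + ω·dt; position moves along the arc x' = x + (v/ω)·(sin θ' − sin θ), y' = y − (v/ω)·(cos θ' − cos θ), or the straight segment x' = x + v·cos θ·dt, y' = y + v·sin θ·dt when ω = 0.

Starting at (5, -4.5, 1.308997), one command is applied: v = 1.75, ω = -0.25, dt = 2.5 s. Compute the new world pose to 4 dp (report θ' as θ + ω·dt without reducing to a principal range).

(7.3382, -0.8864, 0.6840)

θ' = 1.3090 + -0.25·2.5 = 0.6840
R = v/ω = 1.75/-0.25 = -7.0000
x' = 5 + -7.0000·(sin 0.6840 − sin 1.3090) = 7.3382
y' = -4.5 − -7.0000·(cos 0.6840 − cos 1.3090) = -0.8864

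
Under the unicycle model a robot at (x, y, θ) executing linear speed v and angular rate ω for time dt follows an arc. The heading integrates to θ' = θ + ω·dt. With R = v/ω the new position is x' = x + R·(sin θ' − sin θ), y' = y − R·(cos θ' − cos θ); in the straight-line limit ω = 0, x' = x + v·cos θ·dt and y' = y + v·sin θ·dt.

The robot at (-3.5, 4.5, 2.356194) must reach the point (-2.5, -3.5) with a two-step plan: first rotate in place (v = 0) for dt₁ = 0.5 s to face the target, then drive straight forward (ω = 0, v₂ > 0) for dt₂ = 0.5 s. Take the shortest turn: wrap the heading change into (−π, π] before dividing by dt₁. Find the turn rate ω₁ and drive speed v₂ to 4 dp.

ω₁ = 4.9611, v₂ = 16.1245

heading to target = atan2(-3.5−4.5, -2.5−-3.5) = -1.4464
Δθ = wrap(-1.4464 − 2.3562) = 2.4805; ω₁ = Δθ/dt₁ = 4.9611
distance = √((-2.5−-3.5)² + (-3.5−4.5)²) = 8.0623; v₂ = distance/dt₂ = 16.1245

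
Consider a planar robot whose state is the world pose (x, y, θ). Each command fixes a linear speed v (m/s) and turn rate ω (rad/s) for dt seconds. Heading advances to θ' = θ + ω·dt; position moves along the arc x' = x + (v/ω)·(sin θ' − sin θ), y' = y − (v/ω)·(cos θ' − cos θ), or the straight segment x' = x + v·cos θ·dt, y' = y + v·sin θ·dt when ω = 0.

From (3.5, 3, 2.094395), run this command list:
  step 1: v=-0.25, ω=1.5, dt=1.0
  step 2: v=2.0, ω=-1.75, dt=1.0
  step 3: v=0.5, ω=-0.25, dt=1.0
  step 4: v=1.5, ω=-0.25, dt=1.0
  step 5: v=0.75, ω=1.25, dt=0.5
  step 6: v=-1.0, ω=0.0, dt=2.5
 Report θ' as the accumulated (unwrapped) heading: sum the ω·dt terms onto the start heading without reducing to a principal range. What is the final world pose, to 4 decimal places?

(3.1331, 3.6975, 1.9694)

step 1: θ'=3.5944 (R=-0.1667) → pose (3.7173, 2.9335, 3.5944)
step 2: θ'=1.8444 (R=-1.1429) → pose (2.1169, 3.6524, 1.8444)
step 3: θ'=1.5944 (R=-2.0000) → pose (2.0431, 4.1456, 1.5944)
step 4: θ'=1.3444 (R=-6.0000) → pose (2.1945, 5.6340, 1.3444)
step 5: θ'=1.9694 (R=0.6000) → pose (2.1628, 6.0015, 1.9694)
step 6: θ'=1.9694 (straight) → pose (3.1331, 3.6975, 1.9694)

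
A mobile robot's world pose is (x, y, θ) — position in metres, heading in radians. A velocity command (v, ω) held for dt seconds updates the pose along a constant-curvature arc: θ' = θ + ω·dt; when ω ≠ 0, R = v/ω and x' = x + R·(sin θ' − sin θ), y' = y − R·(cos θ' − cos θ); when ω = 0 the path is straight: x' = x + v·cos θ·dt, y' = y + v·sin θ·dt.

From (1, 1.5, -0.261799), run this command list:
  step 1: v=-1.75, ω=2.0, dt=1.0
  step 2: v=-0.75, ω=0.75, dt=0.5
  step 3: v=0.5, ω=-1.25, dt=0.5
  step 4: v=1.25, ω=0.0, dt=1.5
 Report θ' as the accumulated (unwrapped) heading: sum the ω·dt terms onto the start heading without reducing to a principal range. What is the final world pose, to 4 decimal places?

step 1: θ'=1.7382 (R=-0.8750) → pose (-0.0892, 0.5090, 1.7382)
step 2: θ'=2.1132 (R=-1.0000) → pose (0.0403, 0.1594, 2.1132)
step 3: θ'=1.4882 (R=-0.4000) → pose (-0.0157, 0.3989, 1.4882)
step 4: θ'=1.4882 (straight) → pose (0.1390, 2.2675, 1.4882)

(0.1390, 2.2675, 1.4882)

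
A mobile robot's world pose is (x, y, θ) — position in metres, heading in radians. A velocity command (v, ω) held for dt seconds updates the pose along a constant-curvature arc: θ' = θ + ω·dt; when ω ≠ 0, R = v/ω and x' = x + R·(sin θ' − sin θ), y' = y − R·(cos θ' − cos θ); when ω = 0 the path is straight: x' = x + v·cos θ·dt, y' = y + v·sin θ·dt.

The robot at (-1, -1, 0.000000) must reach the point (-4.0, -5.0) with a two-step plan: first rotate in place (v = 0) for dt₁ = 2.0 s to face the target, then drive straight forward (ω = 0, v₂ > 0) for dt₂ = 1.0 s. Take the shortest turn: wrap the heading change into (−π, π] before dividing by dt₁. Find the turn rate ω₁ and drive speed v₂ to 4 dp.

ω₁ = -1.1071, v₂ = 5.0000

heading to target = atan2(-5−-1, -4−-1) = -2.2143
Δθ = wrap(-2.2143 − 0.0000) = -2.2143; ω₁ = Δθ/dt₁ = -1.1071
distance = √((-4−-1)² + (-5−-1)²) = 5.0000; v₂ = distance/dt₂ = 5.0000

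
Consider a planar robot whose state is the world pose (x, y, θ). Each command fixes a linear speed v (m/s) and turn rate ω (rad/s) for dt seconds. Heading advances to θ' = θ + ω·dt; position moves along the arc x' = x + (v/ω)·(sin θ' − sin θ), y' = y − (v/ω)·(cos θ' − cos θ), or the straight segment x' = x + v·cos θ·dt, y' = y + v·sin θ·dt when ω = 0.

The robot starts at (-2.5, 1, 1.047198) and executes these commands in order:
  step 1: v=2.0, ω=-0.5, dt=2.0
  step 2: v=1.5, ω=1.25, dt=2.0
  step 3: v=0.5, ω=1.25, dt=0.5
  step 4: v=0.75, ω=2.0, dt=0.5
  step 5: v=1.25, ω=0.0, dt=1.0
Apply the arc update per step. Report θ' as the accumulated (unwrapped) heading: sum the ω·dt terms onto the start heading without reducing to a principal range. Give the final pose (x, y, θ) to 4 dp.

(0.2015, 4.0028, 4.1722)

step 1: θ'=0.0472 (R=-4.0000) → pose (0.7754, 2.9955, 0.0472)
step 2: θ'=2.5472 (R=1.2000) → pose (1.3908, 5.1884, 2.5472)
step 3: θ'=3.1722 (R=0.4000) → pose (1.1545, 5.2568, 3.1722)
step 4: θ'=4.1722 (R=0.3750) → pose (0.8444, 5.0749, 4.1722)
step 5: θ'=4.1722 (straight) → pose (0.2015, 4.0028, 4.1722)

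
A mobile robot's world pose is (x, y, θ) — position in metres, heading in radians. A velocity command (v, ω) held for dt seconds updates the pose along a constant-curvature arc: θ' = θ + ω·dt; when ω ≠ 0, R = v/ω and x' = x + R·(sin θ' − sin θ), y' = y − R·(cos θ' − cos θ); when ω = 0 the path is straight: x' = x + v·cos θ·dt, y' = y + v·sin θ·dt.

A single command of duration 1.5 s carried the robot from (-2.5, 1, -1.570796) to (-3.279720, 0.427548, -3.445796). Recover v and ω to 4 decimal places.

v = 0.7500, ω = -1.2500

Δθ = -3.445796 − -1.570796 = -1.875000
ω = Δθ/dt = -1.875000/1.5 = -1.2500
R = Δx/(sin θ' − sin θ) = -0.6000
v = R·ω = -0.6000·-1.2500 = 0.7500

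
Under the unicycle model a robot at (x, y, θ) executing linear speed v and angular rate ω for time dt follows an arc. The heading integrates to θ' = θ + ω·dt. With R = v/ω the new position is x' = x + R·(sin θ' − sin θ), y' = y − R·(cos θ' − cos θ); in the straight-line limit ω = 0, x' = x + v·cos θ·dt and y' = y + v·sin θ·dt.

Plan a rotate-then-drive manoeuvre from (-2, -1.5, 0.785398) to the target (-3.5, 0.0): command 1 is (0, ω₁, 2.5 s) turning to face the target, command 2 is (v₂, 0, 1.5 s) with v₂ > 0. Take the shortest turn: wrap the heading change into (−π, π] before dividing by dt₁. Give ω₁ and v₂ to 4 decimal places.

ω₁ = 0.6283, v₂ = 1.4142

heading to target = atan2(0−-1.5, -3.5−-2) = 2.3562
Δθ = wrap(2.3562 − 0.7854) = 1.5708; ω₁ = Δθ/dt₁ = 0.6283
distance = √((-3.5−-2)² + (0−-1.5)²) = 2.1213; v₂ = distance/dt₂ = 1.4142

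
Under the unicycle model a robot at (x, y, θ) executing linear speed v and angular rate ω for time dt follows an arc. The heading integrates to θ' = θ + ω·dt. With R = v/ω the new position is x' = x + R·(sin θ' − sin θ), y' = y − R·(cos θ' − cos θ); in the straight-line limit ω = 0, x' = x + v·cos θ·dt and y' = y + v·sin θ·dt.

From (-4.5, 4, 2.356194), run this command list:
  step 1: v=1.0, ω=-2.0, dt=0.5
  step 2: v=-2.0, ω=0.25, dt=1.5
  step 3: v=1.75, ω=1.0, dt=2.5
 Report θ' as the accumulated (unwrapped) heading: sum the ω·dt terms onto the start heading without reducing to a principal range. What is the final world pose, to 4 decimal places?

step 1: θ'=1.3562 (R=-0.5000) → pose (-4.6350, 4.4600, 1.3562)
step 2: θ'=1.7312 (R=-8.0000) → pose (-4.7158, 1.4787, 1.7312)
step 3: θ'=4.2312 (R=1.7500) → pose (-7.9946, 2.0091, 4.2312)

(-7.9946, 2.0091, 4.2312)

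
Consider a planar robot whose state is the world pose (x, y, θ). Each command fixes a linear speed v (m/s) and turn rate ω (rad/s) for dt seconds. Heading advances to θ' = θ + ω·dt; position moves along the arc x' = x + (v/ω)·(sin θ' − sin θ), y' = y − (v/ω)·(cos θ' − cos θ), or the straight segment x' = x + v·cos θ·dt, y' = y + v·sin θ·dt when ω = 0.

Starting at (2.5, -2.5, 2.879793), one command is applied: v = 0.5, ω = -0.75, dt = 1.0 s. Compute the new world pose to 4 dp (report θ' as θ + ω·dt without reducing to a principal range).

(2.1074, -2.2096, 2.1298)

θ' = 2.8798 + -0.75·1.0 = 2.1298
R = v/ω = 0.5/-0.75 = -0.6667
x' = 2.5 + -0.6667·(sin 2.1298 − sin 2.8798) = 2.1074
y' = -2.5 − -0.6667·(cos 2.1298 − cos 2.8798) = -2.2096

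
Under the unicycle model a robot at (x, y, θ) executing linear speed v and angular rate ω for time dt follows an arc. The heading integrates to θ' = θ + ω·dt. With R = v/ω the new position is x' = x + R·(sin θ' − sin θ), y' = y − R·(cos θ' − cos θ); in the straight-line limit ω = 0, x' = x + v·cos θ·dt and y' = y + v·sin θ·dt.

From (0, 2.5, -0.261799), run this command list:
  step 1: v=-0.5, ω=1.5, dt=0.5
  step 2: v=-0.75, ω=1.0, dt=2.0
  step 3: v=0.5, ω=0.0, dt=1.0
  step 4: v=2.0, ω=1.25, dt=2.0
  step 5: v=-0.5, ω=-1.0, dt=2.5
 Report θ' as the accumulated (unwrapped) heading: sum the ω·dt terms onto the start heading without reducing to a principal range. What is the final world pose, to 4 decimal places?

step 1: θ'=0.4882 (R=-0.3333) → pose (-0.2426, 2.4724, 0.4882)
step 2: θ'=2.4882 (R=-0.7500) → pose (-0.3468, 1.2145, 2.4882)
step 3: θ'=2.4882 (straight) → pose (-0.7438, 1.5185, 2.4882)
step 4: θ'=4.9882 (R=1.6000) → pose (-3.2559, -0.1877, 4.9882)
step 5: θ'=2.4882 (R=0.5000) → pose (-2.4709, 0.3455, 2.4882)

(-2.4709, 0.3455, 2.4882)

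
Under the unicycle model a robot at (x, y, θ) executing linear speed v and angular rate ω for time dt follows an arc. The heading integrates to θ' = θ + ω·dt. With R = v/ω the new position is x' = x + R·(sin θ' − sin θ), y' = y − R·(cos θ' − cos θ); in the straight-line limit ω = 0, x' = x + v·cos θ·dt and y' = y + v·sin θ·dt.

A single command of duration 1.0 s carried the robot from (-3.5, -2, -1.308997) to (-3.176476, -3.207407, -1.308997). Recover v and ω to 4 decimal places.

v = 1.2500, ω = 0.0000

Δθ = -1.308997 − -1.308997 = 0.000000
ω = Δθ/dt = 0.000000/1.0 = 0.0000
ω = 0 → v = (Δx·cos θ + Δy·sin θ)/dt = 1.2500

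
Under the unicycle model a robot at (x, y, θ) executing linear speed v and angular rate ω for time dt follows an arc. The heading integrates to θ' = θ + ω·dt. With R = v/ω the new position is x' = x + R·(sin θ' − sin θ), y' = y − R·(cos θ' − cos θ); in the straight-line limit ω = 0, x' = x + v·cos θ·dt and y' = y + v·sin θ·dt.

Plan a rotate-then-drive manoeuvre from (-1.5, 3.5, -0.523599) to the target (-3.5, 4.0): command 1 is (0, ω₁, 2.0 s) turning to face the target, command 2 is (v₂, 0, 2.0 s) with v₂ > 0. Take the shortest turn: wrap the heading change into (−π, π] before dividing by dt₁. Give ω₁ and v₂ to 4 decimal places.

heading to target = atan2(4−3.5, -3.5−-1.5) = 2.8966
Δθ = wrap(2.8966 − -0.5236) = -2.8630; ω₁ = Δθ/dt₁ = -1.4315
distance = √((-3.5−-1.5)² + (4−3.5)²) = 2.0616; v₂ = distance/dt₂ = 1.0308

ω₁ = -1.4315, v₂ = 1.0308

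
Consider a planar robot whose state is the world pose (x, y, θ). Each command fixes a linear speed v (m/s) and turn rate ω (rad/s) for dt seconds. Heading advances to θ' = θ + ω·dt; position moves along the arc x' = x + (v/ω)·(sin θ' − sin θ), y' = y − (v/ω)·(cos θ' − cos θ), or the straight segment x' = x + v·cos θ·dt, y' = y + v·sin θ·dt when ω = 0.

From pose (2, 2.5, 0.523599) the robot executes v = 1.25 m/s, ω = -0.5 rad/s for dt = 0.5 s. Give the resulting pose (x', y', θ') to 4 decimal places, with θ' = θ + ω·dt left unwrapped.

(2.5745, 2.7419, 0.2736)

θ' = 0.5236 + -0.5·0.5 = 0.2736
R = v/ω = 1.25/-0.5 = -2.5000
x' = 2 + -2.5000·(sin 0.2736 − sin 0.5236) = 2.5745
y' = 2.5 − -2.5000·(cos 0.2736 − cos 0.5236) = 2.7419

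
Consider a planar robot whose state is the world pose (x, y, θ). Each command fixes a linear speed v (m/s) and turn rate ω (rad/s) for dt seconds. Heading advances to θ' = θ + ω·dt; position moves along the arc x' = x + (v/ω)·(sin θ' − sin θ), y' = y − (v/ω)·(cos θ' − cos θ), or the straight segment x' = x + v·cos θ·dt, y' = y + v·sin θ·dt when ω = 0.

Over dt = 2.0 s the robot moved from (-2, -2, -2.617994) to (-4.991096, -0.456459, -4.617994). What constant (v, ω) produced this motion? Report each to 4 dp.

Δθ = -4.617994 − -2.617994 = -2.000000
ω = Δθ/dt = -2.000000/2.0 = -1.0000
R = Δx/(sin θ' − sin θ) = -2.0000
v = R·ω = -2.0000·-1.0000 = 2.0000

v = 2.0000, ω = -1.0000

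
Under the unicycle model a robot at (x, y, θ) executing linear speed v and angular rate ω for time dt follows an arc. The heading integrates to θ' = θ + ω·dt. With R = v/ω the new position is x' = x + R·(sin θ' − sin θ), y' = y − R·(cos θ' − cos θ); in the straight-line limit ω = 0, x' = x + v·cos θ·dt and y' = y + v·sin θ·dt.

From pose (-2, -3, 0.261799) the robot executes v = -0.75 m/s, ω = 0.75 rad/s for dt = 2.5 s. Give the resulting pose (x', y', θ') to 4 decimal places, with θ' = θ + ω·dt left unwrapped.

(-2.5852, -4.5022, 2.1368)

θ' = 0.2618 + 0.75·2.5 = 2.1368
R = v/ω = -0.75/0.75 = -1.0000
x' = -2 + -1.0000·(sin 2.1368 − sin 0.2618) = -2.5852
y' = -3 − -1.0000·(cos 2.1368 − cos 0.2618) = -4.5022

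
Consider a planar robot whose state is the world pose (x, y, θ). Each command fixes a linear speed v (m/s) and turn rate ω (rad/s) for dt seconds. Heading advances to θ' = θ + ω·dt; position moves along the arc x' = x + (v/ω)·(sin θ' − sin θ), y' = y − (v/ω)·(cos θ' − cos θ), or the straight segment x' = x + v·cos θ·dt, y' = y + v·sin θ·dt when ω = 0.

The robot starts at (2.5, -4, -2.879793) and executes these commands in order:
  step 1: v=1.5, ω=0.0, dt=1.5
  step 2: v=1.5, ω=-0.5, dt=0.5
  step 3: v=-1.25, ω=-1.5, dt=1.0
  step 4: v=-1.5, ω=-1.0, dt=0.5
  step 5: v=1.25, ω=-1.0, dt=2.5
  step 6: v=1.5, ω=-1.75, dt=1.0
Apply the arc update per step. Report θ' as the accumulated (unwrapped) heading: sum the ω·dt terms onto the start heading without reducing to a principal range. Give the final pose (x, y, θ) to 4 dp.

step 1: θ'=-2.8798 (straight) → pose (0.3267, -4.5823, -2.8798)
step 2: θ'=-3.1298 (R=-3.0000) → pose (-0.4144, -4.6844, -3.1298)
step 3: θ'=-4.6298 (R=0.8333) → pose (0.4259, -5.4489, -4.6298)
step 4: θ'=-5.1298 (R=1.5000) → pose (0.3023, -6.1807, -5.1298)
step 5: θ'=-7.6298 (R=-1.2500) → pose (2.6637, -6.4096, -7.6298)
step 6: θ'=-9.3798 (R=-0.8571) → pose (1.8665, -7.4564, -9.3798)

(1.8665, -7.4564, -9.3798)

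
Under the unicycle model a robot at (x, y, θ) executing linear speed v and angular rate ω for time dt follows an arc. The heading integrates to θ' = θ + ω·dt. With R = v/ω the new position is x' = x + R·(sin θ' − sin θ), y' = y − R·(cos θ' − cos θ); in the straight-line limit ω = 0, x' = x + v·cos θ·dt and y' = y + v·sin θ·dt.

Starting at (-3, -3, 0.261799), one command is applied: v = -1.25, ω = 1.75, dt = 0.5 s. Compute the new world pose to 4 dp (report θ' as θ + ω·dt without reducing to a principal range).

θ' = 0.2618 + 1.75·0.5 = 1.1368
R = v/ω = -1.25/1.75 = -0.7143
x' = -3 + -0.7143·(sin 1.1368 − sin 0.2618) = -3.4632
y' = -3 − -0.7143·(cos 1.1368 − cos 0.2618) = -3.3896

(-3.4632, -3.3896, 1.1368)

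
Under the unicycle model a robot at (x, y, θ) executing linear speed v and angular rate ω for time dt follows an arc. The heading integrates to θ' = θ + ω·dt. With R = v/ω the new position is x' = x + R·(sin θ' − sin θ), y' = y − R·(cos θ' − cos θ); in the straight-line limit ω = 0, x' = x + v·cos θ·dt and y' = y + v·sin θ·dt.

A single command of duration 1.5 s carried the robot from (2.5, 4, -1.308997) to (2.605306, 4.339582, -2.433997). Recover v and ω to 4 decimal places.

v = -0.2500, ω = -0.7500

Δθ = -2.433997 − -1.308997 = -1.125000
ω = Δθ/dt = -1.125000/1.5 = -0.7500
R = −Δy/(cos θ' − cos θ) = 0.3333
v = R·ω = 0.3333·-0.7500 = -0.2500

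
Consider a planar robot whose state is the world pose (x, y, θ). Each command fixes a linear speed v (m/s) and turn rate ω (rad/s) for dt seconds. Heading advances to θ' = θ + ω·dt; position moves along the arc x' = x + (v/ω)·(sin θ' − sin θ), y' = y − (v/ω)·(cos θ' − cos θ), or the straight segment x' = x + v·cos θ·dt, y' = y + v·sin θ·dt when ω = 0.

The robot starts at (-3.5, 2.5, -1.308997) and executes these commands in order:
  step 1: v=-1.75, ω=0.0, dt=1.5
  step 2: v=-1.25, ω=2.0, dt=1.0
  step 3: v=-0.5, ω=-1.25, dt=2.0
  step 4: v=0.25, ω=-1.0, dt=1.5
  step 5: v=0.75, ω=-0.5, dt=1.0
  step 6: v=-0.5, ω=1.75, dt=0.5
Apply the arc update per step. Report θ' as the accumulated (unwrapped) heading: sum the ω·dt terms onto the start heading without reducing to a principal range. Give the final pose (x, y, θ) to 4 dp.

(-6.5524, 5.8162, -2.9340)

step 1: θ'=-1.3090 (straight) → pose (-4.1794, 5.0356, -1.3090)
step 2: θ'=0.6910 (R=-0.6250) → pose (-5.1814, 5.3554, 0.6910)
step 3: θ'=-1.8090 (R=0.4000) → pose (-5.8251, 5.7580, -1.8090)
step 4: θ'=-3.3090 (R=-0.2500) → pose (-6.1096, 5.5705, -3.3090)
step 5: θ'=-3.8090 (R=-1.5000) → pose (-6.7881, 5.8714, -3.8090)
step 6: θ'=-2.9340 (R=-0.2857) → pose (-6.5524, 5.8162, -2.9340)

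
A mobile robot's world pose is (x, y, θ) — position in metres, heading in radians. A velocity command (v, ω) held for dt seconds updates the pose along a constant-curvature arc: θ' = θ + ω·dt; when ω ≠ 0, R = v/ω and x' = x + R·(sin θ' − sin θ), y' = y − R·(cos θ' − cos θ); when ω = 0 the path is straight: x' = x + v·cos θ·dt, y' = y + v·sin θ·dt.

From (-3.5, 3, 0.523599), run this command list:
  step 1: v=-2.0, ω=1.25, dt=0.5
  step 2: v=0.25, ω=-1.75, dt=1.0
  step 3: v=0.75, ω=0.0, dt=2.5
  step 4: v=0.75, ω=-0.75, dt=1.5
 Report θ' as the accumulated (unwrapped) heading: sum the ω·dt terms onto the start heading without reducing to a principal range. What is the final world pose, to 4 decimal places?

(-1.9802, 0.2888, -1.7264)

step 1: θ'=1.1486 (R=-1.6000) → pose (-4.1595, 2.2700, 1.1486)
step 2: θ'=-0.6014 (R=-0.1429) → pose (-3.9484, 2.3292, -0.6014)
step 3: θ'=-0.6014 (straight) → pose (-2.4023, 1.2684, -0.6014)
step 4: θ'=-1.7264 (R=-1.0000) → pose (-1.9802, 0.2888, -1.7264)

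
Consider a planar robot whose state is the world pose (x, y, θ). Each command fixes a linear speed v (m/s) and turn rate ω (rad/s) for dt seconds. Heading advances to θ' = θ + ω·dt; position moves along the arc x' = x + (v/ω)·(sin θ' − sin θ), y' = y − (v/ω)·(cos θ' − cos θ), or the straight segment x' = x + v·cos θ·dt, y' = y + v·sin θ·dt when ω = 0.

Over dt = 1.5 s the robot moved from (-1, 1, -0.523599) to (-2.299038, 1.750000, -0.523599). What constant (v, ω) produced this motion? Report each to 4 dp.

Δθ = -0.523599 − -0.523599 = 0.000000
ω = Δθ/dt = 0.000000/1.5 = 0.0000
ω = 0 → v = (Δx·cos θ + Δy·sin θ)/dt = -1.0000

v = -1.0000, ω = 0.0000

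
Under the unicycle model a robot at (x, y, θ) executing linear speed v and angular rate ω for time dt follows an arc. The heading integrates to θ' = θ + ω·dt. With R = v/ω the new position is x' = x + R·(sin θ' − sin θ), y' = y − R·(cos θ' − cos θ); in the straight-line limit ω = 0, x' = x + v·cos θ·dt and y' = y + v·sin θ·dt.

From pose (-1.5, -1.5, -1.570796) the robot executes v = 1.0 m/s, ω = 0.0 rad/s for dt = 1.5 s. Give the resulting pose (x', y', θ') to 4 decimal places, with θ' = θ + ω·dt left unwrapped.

θ' = -1.5708 + 0.0·1.5 = -1.5708
ω = 0 → straight: x' = -1.5 + 1.0·cos(-1.5708)·1.5 = -1.5000
y' = -1.5 + 1.0·sin(-1.5708)·1.5 = -3.0000

(-1.5000, -3.0000, -1.5708)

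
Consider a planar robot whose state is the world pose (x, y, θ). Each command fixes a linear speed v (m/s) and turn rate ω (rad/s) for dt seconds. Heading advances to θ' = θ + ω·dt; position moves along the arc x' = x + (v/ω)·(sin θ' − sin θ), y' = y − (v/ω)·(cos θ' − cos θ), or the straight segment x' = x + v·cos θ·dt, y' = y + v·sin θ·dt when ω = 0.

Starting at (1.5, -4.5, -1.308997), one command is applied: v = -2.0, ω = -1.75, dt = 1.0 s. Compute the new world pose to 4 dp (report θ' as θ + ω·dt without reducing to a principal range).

θ' = -1.3090 + -1.75·1.0 = -3.0590
R = v/ω = -2.0/-1.75 = 1.1429
x' = 1.5 + 1.1429·(sin -3.0590 − sin -1.3090) = 2.5096
y' = -4.5 − 1.1429·(cos -3.0590 − cos -1.3090) = -3.0652

(2.5096, -3.0652, -3.0590)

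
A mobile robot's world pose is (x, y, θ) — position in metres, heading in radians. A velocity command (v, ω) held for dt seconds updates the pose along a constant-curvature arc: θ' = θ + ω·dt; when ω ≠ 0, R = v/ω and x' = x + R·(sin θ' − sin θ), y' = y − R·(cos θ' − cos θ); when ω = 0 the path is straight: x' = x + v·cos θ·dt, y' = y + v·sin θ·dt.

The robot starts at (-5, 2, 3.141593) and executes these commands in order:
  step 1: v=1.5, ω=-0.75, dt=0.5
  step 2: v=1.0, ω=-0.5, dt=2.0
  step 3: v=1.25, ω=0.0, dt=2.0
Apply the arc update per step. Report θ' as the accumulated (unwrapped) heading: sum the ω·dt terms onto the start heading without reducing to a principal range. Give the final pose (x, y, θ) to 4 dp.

(-7.4482, 6.0631, 1.7666)

step 1: θ'=2.7666 (R=-2.0000) → pose (-5.7325, 2.1390, 2.7666)
step 2: θ'=1.7666 (R=-2.0000) → pose (-6.9618, 3.6109, 1.7666)
step 3: θ'=1.7666 (straight) → pose (-7.4482, 6.0631, 1.7666)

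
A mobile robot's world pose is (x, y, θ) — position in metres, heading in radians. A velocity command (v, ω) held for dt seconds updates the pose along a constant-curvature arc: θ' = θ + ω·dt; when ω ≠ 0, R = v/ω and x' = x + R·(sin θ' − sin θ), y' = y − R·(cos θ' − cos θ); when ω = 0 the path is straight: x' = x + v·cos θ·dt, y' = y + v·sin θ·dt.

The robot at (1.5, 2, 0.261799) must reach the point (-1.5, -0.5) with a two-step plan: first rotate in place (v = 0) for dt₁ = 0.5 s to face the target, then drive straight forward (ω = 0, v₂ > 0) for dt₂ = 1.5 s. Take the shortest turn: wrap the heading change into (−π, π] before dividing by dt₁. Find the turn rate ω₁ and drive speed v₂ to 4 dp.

ω₁ = -5.4173, v₂ = 2.6034

heading to target = atan2(-0.5−2, -1.5−1.5) = -2.4469
Δθ = wrap(-2.4469 − 0.2618) = -2.7087; ω₁ = Δθ/dt₁ = -5.4173
distance = √((-1.5−1.5)² + (-0.5−2)²) = 3.9051; v₂ = distance/dt₂ = 2.6034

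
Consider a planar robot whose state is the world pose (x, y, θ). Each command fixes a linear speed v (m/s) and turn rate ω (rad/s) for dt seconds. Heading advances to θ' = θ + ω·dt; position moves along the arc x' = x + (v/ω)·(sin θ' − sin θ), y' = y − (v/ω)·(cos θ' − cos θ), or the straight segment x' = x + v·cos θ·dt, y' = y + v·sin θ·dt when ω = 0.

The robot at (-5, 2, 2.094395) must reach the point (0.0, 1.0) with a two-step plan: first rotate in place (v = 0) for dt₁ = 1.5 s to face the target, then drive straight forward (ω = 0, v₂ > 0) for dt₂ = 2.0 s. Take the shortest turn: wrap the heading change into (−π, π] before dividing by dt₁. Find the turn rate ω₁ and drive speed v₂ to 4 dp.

heading to target = atan2(1−2, 0−-5) = -0.1974
Δθ = wrap(-0.1974 − 2.0944) = -2.2918; ω₁ = Δθ/dt₁ = -1.5279
distance = √((0−-5)² + (1−2)²) = 5.0990; v₂ = distance/dt₂ = 2.5495

ω₁ = -1.5279, v₂ = 2.5495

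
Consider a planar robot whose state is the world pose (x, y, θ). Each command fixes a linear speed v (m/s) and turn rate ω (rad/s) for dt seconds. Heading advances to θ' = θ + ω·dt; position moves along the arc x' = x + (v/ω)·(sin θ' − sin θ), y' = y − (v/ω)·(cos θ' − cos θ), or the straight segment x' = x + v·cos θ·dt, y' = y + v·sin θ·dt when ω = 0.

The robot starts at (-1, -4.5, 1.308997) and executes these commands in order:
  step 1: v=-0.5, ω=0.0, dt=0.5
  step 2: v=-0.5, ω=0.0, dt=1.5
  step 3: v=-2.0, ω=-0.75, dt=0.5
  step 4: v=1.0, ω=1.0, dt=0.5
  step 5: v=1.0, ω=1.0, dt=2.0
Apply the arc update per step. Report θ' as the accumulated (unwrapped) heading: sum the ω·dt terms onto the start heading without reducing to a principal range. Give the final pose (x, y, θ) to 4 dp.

(-2.7829, -4.8092, 3.4340)

step 1: θ'=1.3090 (straight) → pose (-1.0647, -4.7415, 1.3090)
step 2: θ'=1.3090 (straight) → pose (-1.2588, -5.4659, 1.3090)
step 3: θ'=0.9340 (R=2.6667) → pose (-1.6906, -6.3614, 0.9340)
step 4: θ'=1.4340 (R=1.0000) → pose (-1.5040, -5.9032, 1.4340)
step 5: θ'=3.4340 (R=1.0000) → pose (-2.7829, -4.8092, 3.4340)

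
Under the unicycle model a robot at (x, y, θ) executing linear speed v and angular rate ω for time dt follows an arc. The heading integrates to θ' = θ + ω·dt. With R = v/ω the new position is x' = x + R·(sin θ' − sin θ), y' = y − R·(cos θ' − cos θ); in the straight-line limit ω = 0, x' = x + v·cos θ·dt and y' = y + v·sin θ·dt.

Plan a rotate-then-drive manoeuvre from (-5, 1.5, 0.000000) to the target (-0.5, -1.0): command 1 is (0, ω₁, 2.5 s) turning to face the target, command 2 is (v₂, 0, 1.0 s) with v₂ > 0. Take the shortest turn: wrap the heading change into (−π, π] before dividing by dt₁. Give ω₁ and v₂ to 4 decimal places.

ω₁ = -0.2028, v₂ = 5.1478

heading to target = atan2(-1−1.5, -0.5−-5) = -0.5071
Δθ = wrap(-0.5071 − 0.0000) = -0.5071; ω₁ = Δθ/dt₁ = -0.2028
distance = √((-0.5−-5)² + (-1−1.5)²) = 5.1478; v₂ = distance/dt₂ = 5.1478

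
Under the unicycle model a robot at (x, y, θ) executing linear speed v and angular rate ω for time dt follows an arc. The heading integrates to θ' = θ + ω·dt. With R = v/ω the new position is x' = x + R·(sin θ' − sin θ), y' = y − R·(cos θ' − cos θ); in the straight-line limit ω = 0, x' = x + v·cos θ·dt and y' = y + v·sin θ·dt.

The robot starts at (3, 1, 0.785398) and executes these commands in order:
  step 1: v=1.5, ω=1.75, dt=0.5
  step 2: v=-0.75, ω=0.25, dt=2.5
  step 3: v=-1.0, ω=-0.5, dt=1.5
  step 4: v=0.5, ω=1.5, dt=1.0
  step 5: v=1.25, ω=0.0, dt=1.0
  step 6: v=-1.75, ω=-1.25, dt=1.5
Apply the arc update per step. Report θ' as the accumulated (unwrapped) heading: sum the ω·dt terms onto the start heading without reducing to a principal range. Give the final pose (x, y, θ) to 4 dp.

(4.0522, -2.8711, 1.1604)

step 1: θ'=1.6604 (R=0.8571) → pose (3.2476, 1.6828, 1.6604)
step 2: θ'=2.2854 (R=-3.0000) → pose (3.9695, -0.0147, 2.2854)
step 3: θ'=1.5354 (R=2.0000) → pose (4.4576, -1.3961, 1.5354)
step 4: θ'=3.0354 (R=0.3333) → pose (4.1598, -1.0529, 3.0354)
step 5: θ'=3.0354 (straight) → pose (2.9168, -0.9204, 3.0354)
step 6: θ'=1.1604 (R=1.4000) → pose (4.0522, -2.8711, 1.1604)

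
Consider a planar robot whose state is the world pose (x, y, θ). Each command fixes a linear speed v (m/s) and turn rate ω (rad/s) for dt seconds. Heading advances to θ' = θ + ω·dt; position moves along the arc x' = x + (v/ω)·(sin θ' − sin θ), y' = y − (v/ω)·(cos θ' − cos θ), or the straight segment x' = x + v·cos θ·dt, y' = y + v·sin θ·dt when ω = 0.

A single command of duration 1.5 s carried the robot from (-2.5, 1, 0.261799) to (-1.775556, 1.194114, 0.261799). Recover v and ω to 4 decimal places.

Δθ = 0.261799 − 0.261799 = 0.000000
ω = Δθ/dt = 0.000000/1.5 = 0.0000
ω = 0 → v = (Δx·cos θ + Δy·sin θ)/dt = 0.5000

v = 0.5000, ω = 0.0000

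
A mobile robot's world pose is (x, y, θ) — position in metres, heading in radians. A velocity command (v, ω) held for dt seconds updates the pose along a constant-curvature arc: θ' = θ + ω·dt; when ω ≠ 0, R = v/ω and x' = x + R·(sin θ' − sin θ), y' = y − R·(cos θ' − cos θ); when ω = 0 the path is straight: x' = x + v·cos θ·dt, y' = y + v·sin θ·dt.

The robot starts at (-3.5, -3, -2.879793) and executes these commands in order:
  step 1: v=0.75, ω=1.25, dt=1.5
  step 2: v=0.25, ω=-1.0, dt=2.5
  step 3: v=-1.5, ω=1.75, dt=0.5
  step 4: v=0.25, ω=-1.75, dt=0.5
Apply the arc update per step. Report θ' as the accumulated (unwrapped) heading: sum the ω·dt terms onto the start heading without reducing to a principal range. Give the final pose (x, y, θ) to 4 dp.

(-3.5474, -4.2241, -3.5048)

step 1: θ'=-1.0048 (R=0.6000) → pose (-3.8511, -3.9013, -1.0048)
step 2: θ'=-3.5048 (R=-0.2500) → pose (-4.1510, -4.2691, -3.5048)
step 3: θ'=-2.6298 (R=-0.8571) → pose (-3.4267, -4.2152, -2.6298)
step 4: θ'=-3.5048 (R=-0.1429) → pose (-3.5474, -4.2241, -3.5048)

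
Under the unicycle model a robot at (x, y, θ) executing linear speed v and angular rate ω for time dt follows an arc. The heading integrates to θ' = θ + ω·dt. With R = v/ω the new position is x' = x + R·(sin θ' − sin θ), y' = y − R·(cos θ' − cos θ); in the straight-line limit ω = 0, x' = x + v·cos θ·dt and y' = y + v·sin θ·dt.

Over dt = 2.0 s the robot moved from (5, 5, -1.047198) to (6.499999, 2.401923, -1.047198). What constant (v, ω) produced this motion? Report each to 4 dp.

v = 1.5000, ω = 0.0000

Δθ = -1.047198 − -1.047198 = 0.000000
ω = Δθ/dt = 0.000000/2.0 = 0.0000
ω = 0 → v = (Δx·cos θ + Δy·sin θ)/dt = 1.5000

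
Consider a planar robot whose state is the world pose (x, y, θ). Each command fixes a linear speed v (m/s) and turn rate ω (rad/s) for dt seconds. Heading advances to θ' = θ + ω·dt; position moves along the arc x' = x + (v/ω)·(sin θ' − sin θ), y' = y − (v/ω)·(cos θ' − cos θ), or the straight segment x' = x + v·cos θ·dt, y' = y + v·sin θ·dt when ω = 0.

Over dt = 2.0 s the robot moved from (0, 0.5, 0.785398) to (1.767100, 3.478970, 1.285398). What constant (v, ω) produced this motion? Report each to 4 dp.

v = 1.7500, ω = 0.2500

Δθ = 1.285398 − 0.785398 = 0.500000
ω = Δθ/dt = 0.500000/2.0 = 0.2500
R = −Δy/(cos θ' − cos θ) = 7.0000
v = R·ω = 7.0000·0.2500 = 1.7500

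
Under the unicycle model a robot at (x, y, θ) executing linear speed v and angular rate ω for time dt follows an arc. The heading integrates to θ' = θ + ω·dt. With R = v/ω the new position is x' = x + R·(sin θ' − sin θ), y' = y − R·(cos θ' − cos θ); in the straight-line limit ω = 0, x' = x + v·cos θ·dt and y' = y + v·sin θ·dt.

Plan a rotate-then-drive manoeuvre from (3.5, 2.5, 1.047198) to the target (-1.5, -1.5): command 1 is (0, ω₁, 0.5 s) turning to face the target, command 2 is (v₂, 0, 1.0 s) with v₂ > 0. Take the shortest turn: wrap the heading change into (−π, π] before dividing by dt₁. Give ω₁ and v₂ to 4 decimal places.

heading to target = atan2(-1.5−2.5, -1.5−3.5) = -2.4669
Δθ = wrap(-2.4669 − 1.0472) = 2.7691; ω₁ = Δθ/dt₁ = 5.5383
distance = √((-1.5−3.5)² + (-1.5−2.5)²) = 6.4031; v₂ = distance/dt₂ = 6.4031

ω₁ = 5.5383, v₂ = 6.4031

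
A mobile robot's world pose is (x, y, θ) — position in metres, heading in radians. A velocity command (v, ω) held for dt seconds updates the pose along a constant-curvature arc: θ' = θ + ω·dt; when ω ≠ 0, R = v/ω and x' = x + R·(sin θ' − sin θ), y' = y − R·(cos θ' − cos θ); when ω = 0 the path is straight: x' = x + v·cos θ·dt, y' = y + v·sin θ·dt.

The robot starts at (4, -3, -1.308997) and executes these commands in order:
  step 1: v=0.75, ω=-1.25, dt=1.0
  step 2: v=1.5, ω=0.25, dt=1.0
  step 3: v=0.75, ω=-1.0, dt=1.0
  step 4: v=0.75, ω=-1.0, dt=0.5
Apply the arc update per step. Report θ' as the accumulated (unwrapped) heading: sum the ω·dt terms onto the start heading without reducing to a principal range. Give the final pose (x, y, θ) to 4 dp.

(1.5947, -4.7131, -3.8090)

step 1: θ'=-2.5590 (R=-0.6000) → pose (3.7506, -3.6563, -2.5590)
step 2: θ'=-2.3090 (R=6.0000) → pose (2.6136, -4.6288, -2.3090)
step 3: θ'=-3.3090 (R=-0.7500) → pose (1.9339, -4.8636, -3.3090)
step 4: θ'=-3.8090 (R=-0.7500) → pose (1.5947, -4.7131, -3.8090)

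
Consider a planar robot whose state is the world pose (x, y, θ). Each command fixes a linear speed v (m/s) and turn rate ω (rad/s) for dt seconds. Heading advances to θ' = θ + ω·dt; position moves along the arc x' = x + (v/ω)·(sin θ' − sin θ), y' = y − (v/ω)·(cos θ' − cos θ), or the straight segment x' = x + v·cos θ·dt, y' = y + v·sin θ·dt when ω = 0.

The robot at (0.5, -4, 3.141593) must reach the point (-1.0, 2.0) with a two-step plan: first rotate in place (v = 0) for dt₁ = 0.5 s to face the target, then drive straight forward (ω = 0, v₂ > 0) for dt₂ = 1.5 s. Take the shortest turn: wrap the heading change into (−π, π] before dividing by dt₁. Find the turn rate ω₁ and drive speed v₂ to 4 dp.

heading to target = atan2(2−-4, -1−0.5) = 1.8158
Δθ = wrap(1.8158 − 3.1416) = -1.3258; ω₁ = Δθ/dt₁ = -2.6516
distance = √((-1−0.5)² + (2−-4)²) = 6.1847; v₂ = distance/dt₂ = 4.1231

ω₁ = -2.6516, v₂ = 4.1231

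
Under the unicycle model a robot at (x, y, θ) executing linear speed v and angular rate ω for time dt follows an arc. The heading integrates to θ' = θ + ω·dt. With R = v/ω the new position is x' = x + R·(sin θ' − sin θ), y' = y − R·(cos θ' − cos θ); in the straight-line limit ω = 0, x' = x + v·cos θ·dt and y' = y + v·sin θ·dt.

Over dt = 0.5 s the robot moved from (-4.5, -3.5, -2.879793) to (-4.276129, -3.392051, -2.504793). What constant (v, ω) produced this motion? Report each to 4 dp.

v = -0.5000, ω = 0.7500

Δθ = -2.504793 − -2.879793 = 0.375000
ω = Δθ/dt = 0.375000/0.5 = 0.7500
R = Δx/(sin θ' − sin θ) = -0.6667
v = R·ω = -0.6667·0.7500 = -0.5000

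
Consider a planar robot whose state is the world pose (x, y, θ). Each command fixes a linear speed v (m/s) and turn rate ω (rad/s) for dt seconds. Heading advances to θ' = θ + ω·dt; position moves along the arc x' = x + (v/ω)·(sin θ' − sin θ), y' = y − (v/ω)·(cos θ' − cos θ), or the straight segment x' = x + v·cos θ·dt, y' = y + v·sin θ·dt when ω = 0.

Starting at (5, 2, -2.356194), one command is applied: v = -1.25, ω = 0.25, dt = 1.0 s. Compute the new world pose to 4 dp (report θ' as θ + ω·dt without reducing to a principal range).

(5.7648, 2.9846, -2.1062)

θ' = -2.3562 + 0.25·1.0 = -2.1062
R = v/ω = -1.25/0.25 = -5.0000
x' = 5 + -5.0000·(sin -2.1062 − sin -2.3562) = 5.7648
y' = 2 − -5.0000·(cos -2.1062 − cos -2.3562) = 2.9846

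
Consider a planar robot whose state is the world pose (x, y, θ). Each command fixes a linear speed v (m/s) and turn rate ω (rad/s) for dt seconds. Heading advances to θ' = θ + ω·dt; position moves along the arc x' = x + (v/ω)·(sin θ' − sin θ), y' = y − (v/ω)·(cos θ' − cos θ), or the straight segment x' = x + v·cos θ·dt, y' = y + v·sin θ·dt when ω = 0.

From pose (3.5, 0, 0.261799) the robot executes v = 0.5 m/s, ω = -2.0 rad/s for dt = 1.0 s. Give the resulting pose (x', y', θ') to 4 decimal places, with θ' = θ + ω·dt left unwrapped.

(3.8112, -0.2831, -1.7382)

θ' = 0.2618 + -2.0·1.0 = -1.7382
R = v/ω = 0.5/-2.0 = -0.2500
x' = 3.5 + -0.2500·(sin -1.7382 − sin 0.2618) = 3.8112
y' = 0 − -0.2500·(cos -1.7382 − cos 0.2618) = -0.2831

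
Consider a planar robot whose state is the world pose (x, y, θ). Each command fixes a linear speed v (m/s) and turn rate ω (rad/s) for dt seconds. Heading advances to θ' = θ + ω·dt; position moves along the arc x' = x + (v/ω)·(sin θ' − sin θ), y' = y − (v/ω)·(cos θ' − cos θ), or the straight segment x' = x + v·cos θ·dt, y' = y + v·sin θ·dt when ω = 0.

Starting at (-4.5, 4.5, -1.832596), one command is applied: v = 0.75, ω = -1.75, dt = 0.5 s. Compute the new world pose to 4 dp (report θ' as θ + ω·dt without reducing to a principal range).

(-4.7338, 4.2221, -2.7076)

θ' = -1.8326 + -1.75·0.5 = -2.7076
R = v/ω = 0.75/-1.75 = -0.4286
x' = -4.5 + -0.4286·(sin -2.7076 − sin -1.8326) = -4.7338
y' = 4.5 − -0.4286·(cos -2.7076 − cos -1.8326) = 4.2221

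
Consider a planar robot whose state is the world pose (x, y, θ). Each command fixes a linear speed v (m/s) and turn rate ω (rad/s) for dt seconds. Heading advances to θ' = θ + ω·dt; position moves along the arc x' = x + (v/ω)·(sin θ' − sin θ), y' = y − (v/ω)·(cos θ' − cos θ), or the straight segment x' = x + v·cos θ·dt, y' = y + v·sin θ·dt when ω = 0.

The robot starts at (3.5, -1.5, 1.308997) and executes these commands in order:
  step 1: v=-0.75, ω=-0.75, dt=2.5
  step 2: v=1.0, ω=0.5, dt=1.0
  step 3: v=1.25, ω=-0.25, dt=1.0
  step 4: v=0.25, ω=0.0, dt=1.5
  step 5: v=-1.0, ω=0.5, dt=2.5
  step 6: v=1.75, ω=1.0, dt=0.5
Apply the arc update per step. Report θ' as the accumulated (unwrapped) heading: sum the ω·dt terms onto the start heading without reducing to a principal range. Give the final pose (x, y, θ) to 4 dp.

step 1: θ'=-0.5660 (R=1.0000) → pose (1.9978, -2.0852, -0.5660)
step 2: θ'=-0.0660 (R=2.0000) → pose (2.9384, -2.3928, -0.0660)
step 3: θ'=-0.3160 (R=-5.0000) → pose (4.1625, -2.6295, -0.3160)
step 4: θ'=-0.3160 (straight) → pose (4.5189, -2.7460, -0.3160)
step 5: θ'=0.9340 (R=-2.0000) → pose (2.2894, -3.4577, 0.9340)
step 6: θ'=1.4340 (R=1.7500) → pose (2.6160, -2.6558, 1.4340)

(2.6160, -2.6558, 1.4340)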